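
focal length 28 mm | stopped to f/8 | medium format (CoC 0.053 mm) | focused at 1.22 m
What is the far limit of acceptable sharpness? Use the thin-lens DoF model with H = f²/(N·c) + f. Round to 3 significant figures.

3.43 m

Hyperfocal distance H = f²/(N·c) + f = 28²/(8 × 0.053) + 28 = 784/0.424 + 28 ≈ 1877.1 mm ≈ 1.877 m.
Far limit Df = s·(H − f)/(H − s) = 1220 × (1877.1 − 28) / (1877.1 − 1220) = 1220 × 1849.1 / 657.1 ≈ 3433.3 mm ≈ 3.43 m.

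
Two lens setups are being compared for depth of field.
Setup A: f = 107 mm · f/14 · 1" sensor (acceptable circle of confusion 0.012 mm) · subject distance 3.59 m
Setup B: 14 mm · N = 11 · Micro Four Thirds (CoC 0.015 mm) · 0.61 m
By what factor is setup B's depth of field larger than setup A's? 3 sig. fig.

Setup A: H = 107²/(14×0.012) + 107 ≈ 68255.8 mm; DoF = Df − Dn = 3783.36 − 3415.44 ≈ 367.92 mm.
Setup B: H = 14²/(11×0.015) + 14 ≈ 1201.9 mm; DoF = Df − Dn = 1224.25 − 406.20 ≈ 818.05 mm.
Ratio = 818.05 / 367.92 ≈ 2.22.

2.22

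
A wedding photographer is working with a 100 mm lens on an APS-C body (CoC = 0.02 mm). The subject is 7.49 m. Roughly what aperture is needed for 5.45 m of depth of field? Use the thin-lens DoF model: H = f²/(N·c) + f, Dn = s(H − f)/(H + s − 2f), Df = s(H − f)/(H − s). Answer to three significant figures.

Write h = H − f = f²/(N·c). The thin-lens limits are Dn = s·h/(h + (s−f)) and Df = s·h/(h − (s−f)), so DoF = Df − Dn = 2·s·(s−f)·h / (h² − (s−f)²).
That is a quadratic in h: DoF·h² − 2·s·(s−f)·h − DoF·(s−f)² = 0 ⇒ h = (s−f)·(s + √(s² + DoF²)) / DoF = 7390 × (7490 + √(7490² + 5450²)) / 5450 = 7390 × (7490 + 9262.97) / 5450 ≈ 22716 mm.
Then N = f²/(c·h) = 100² / (0.02 × 22716) = 10000 / 454.33 ≈ 22.

f/22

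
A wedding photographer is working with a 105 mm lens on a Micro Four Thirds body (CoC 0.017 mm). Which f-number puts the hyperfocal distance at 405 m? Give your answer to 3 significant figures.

f/1.60

Rearrange H = f²/(N·c) + f for N: N = f² / ((H − f)·c).
N = 105² / ((405000 − 105) × 0.017) = 11025 / 6883 ≈ 1.60.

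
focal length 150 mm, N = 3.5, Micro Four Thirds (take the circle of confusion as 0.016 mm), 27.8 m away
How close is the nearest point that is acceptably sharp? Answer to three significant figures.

26.0 m

Hyperfocal distance H = f²/(N·c) + f = 150²/(3.5 × 0.016) + 150 = 22500/0.056 + 150 ≈ 401935.7 mm ≈ 401.9 m.
Near limit Dn = s·(H − f)/(H + s − 2f) = 27800 × (401935.7 − 150) / (401935.7 + 27800 − 2 × 150) = 27800 × 401785.7 / 429435.7 ≈ 26010 mm ≈ 26.0 m.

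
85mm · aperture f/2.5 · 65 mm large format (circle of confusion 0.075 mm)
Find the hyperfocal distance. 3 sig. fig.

Hyperfocal distance H = f²/(N·c) + f = 85²/(2.5 × 0.075) + 85 = 7225/0.1875 + 85 ≈ 38618.3 mm ≈ 38.6 m.

38.6 m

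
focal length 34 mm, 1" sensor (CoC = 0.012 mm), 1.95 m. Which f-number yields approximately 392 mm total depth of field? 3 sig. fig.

Write h = H − f = f²/(N·c). The thin-lens limits are Dn = s·h/(h + (s−f)) and Df = s·h/(h − (s−f)), so DoF = Df − Dn = 2·s·(s−f)·h / (h² − (s−f)²).
That is a quadratic in h: DoF·h² − 2·s·(s−f)·h − DoF·(s−f)² = 0 ⇒ h = (s−f)·(s + √(s² + DoF²)) / DoF = 1916 × (1950 + √(1950² + 392²)) / 392 = 1916 × (1950 + 1989.01) / 392 ≈ 19253 mm.
Then N = f²/(c·h) = 34² / (0.012 × 19253) = 1156 / 231.04 ≈ 5.

f/5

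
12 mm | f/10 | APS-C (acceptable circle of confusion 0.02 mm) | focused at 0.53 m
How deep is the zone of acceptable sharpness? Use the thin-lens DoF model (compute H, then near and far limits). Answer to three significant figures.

1.58 m

Hyperfocal distance H = f²/(N·c) + f = 12²/(10 × 0.02) + 12 = 144/0.2 + 12 ≈ 732.0 mm ≈ 0.732 m.
Near limit Dn = s·(H − f)/(H + s − 2f) = 530 × (732.0 − 12) / (732.0 + 530 − 2 × 12) = 530 × 720.0 / 1238.0 ≈ 308.2 mm.
Far limit Df = s·(H − f)/(H − s) = 530 × (732.0 − 12) / (732.0 − 530) = 530 × 720.0 / 202.0 ≈ 1889.1 mm.
Depth of field = Df − Dn = 1889.1 − 308.2 ≈ 1580.9 mm ≈ 1.58 m.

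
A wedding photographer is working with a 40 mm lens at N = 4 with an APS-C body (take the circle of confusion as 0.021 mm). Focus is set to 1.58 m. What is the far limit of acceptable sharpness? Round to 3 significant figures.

Hyperfocal distance H = f²/(N·c) + f = 40²/(4 × 0.021) + 40 = 1600/0.084 + 40 ≈ 19087.6 mm ≈ 19.09 m.
Far limit Df = s·(H − f)/(H − s) = 1580 × (19087.6 − 40) / (19087.6 − 1580) = 1580 × 19047.6 / 17507.6 ≈ 1719.0 mm ≈ 1.72 m.

1.72 m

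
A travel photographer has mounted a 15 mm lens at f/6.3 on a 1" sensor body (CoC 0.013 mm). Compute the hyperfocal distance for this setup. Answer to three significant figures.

Hyperfocal distance H = f²/(N·c) + f = 15²/(6.3 × 0.013) + 15 = 225/0.0819 + 15 ≈ 2762.3 mm ≈ 2.76 m.

2.76 m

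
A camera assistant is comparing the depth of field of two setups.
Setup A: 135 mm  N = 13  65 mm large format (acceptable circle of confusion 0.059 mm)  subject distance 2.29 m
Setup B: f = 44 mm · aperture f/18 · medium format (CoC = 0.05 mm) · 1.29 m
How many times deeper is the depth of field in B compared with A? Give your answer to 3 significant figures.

5.37

Setup A: H = 135²/(13×0.059) + 135 ≈ 23896.4 mm; DoF = Df − Dn = 2518.40 − 2099.58 ≈ 418.82 mm.
Setup B: H = 44²/(18×0.05) + 44 ≈ 2195.1 mm; DoF = Df − Dn = 3065.8 − 816.9 ≈ 2248.9 mm.
Ratio = 2248.9 / 418.82 ≈ 5.37.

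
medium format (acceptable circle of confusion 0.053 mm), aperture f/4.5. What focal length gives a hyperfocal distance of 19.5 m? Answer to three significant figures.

From H = f²/(N·c) + f, with f ≪ H: f ≈ √(H·N·c) = √(19500 × 4.5 × 0.053) = √4650.8 ≈ 68.20 mm.
Exact: f² + N·c·f − N·c·H = 0 ⇒ f = (−N·c + √((N·c)² + 4·N·c·H))/2 = (−0.2385 + √18603)/2 ≈ 68.077 mm ≈ 68.1 mm.

68.1 mm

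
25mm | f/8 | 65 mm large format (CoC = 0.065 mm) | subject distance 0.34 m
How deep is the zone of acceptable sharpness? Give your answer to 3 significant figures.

191 mm

Hyperfocal distance H = f²/(N·c) + f = 25²/(8 × 0.065) + 25 = 625/0.52 + 25 ≈ 1226.9 mm ≈ 1.227 m.
Near limit Dn = s·(H − f)/(H + s − 2f) = 340 × (1226.9 − 25) / (1226.9 + 340 − 2 × 25) = 340 × 1201.9 / 1516.9 ≈ 269.40 mm.
Far limit Df = s·(H − f)/(H − s) = 340 × (1226.9 − 25) / (1226.9 − 340) = 340 × 1201.9 / 886.9 ≈ 460.75 mm.
Depth of field = Df − Dn = 460.75 − 269.40 ≈ 191.35 mm.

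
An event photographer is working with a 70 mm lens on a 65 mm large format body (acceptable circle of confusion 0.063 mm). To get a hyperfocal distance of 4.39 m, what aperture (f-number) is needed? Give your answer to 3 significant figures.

f/18

Rearrange H = f²/(N·c) + f for N: N = f² / ((H − f)·c).
N = 70² / ((4390 − 70) × 0.063) = 4900 / 272.2 ≈ 18.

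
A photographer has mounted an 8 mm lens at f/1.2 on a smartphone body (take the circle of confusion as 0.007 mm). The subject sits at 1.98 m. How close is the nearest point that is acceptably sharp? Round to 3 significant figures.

1.57 m

Hyperfocal distance H = f²/(N·c) + f = 8²/(1.2 × 0.007) + 8 = 64/0.0084 + 8 ≈ 7627.0 mm ≈ 7.627 m.
Near limit Dn = s·(H − f)/(H + s − 2f) = 1980 × (7627.0 − 8) / (7627.0 + 1980 − 2 × 8) = 1980 × 7619.0 / 9591.0 ≈ 1572.9 mm ≈ 1.57 m.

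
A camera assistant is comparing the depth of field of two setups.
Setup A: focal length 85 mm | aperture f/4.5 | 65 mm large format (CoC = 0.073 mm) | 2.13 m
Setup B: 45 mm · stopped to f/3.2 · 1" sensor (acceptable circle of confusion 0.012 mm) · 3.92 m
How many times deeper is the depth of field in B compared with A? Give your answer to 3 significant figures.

Setup A: H = 85²/(4.5×0.073) + 85 ≈ 22078.9 mm; DoF = Df − Dn = 2348.35 − 1948.80 ≈ 399.55 mm.
Setup B: H = 45²/(3.2×0.012) + 45 ≈ 52779.4 mm; DoF = Df − Dn = 4230.89 − 3651.67 ≈ 579.22 mm.
Ratio = 579.22 / 399.55 ≈ 1.45.

1.45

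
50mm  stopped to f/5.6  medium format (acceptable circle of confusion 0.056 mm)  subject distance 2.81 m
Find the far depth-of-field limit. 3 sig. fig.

4.30 m

Hyperfocal distance H = f²/(N·c) + f = 50²/(5.6 × 0.056) + 50 = 2500/0.3136 + 50 ≈ 8021.9 mm ≈ 8.022 m.
Far limit Df = s·(H − f)/(H − s) = 2810 × (8021.9 − 50) / (8021.9 − 2810) = 2810 × 7971.9 / 5211.9 ≈ 4298.0 mm ≈ 4.30 m.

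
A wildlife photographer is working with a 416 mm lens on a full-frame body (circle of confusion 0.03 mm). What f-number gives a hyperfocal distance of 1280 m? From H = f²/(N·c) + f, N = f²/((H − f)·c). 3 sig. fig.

Rearrange H = f²/(N·c) + f for N: N = f² / ((H − f)·c).
N = 416² / ((1280000 − 416) × 0.03) = 173056 / 38388 ≈ 4.51.

f/4.51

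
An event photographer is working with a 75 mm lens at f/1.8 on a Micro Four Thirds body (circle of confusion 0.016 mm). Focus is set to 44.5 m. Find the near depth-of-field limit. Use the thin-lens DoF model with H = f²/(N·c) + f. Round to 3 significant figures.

36.3 m

Hyperfocal distance H = f²/(N·c) + f = 75²/(1.8 × 0.016) + 75 = 5625/0.0288 + 75 ≈ 195387.5 mm ≈ 195.4 m.
Near limit Dn = s·(H − f)/(H + s − 2f) = 44500 × (195387.5 − 75) / (195387.5 + 44500 − 2 × 75) = 44500 × 195312.5 / 239737.5 ≈ 36254 mm ≈ 36.3 m.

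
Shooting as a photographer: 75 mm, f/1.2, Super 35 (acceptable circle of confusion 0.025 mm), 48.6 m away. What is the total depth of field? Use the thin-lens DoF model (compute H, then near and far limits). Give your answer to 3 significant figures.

27.0 m

Hyperfocal distance H = f²/(N·c) + f = 75²/(1.2 × 0.025) + 75 = 5625/0.03 + 75 ≈ 187575.0 mm ≈ 187.6 m.
Near limit Dn = s·(H − f)/(H + s − 2f) = 48600 × (187575.0 − 75) / (187575.0 + 48600 − 2 × 75) = 48600 × 187500.0 / 236025.0 ≈ 38608 mm.
Far limit Df = s·(H − f)/(H − s) = 48600 × (187575.0 − 75) / (187575.0 − 48600) = 48600 × 187500.0 / 138975.0 ≈ 65569 mm.
Depth of field = Df − Dn = 65569 − 38608 ≈ 26961 mm ≈ 27.0 m.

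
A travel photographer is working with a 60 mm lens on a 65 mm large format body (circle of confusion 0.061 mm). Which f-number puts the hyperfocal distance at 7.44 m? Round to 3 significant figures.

f/8

Rearrange H = f²/(N·c) + f for N: N = f² / ((H − f)·c).
N = 60² / ((7440 − 60) × 0.061) = 3600 / 450.2 ≈ 8.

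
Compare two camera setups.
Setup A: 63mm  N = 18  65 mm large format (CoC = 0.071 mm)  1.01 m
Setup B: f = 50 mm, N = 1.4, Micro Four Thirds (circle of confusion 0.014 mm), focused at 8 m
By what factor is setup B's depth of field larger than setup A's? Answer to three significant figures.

Setup A: H = 63²/(18×0.071) + 63 ≈ 3168.6 mm; DoF = Df − Dn = 1453.09 − 773.99 ≈ 679.10 mm.
Setup B: H = 50²/(1.4×0.014) + 50 ≈ 127601.0 mm; DoF = Df − Dn = 8531.8 − 7530.6 ≈ 1001.2 mm.
Ratio = 1001.2 / 679.10 ≈ 1.47.

1.47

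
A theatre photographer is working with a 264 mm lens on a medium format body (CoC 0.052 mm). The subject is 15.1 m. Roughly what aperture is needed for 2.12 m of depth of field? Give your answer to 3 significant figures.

f/6.31

Write h = H − f = f²/(N·c). The thin-lens limits are Dn = s·h/(h + (s−f)) and Df = s·h/(h − (s−f)), so DoF = Df − Dn = 2·s·(s−f)·h / (h² − (s−f)²).
That is a quadratic in h: DoF·h² − 2·s·(s−f)·h − DoF·(s−f)² = 0 ⇒ h = (s−f)·(s + √(s² + DoF²)) / DoF = 14836 × (15100 + √(15100² + 2120²)) / 2120 = 14836 × (15100 + 15248.1) / 2120 ≈ 212379 mm.
Then N = f²/(c·h) = 264² / (0.052 × 212379) = 69696 / 11044 ≈ 6.31.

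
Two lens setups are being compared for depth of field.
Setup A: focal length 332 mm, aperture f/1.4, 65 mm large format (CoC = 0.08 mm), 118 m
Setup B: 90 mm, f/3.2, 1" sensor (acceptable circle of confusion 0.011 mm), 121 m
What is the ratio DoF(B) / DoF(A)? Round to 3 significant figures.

6.14

Setup A: H = 332²/(1.4×0.08) + 332 ≈ 984474.9 mm; DoF = Df − Dn = 134024 − 105398 ≈ 28626 mm.
Setup B: H = 90²/(3.2×0.011) + 90 ≈ 230203.6 mm; DoF = Df − Dn = 254971 − 79322 ≈ 175649 mm.
Ratio = 175649 / 28626 ≈ 6.14.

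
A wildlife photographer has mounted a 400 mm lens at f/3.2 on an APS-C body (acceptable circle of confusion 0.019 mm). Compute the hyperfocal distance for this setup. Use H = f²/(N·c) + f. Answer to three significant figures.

2630 m

Hyperfocal distance H = f²/(N·c) + f = 400²/(3.2 × 0.019) + 400 = 160000/0.0608 + 400 ≈ 2631978.9 mm ≈ 2630 m.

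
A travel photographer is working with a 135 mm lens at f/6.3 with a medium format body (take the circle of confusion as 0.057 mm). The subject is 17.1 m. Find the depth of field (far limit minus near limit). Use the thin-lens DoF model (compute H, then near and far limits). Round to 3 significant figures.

Hyperfocal distance H = f²/(N·c) + f = 135²/(6.3 × 0.057) + 135 = 18225/0.3591 + 135 ≈ 50886.9 mm ≈ 50.89 m.
Near limit Dn = s·(H − f)/(H + s − 2f) = 17100 × (50886.9 − 135) / (50886.9 + 17100 − 2 × 135) = 17100 × 50751.9 / 67716.9 ≈ 12816 mm.
Far limit Df = s·(H − f)/(H − s) = 17100 × (50886.9 − 135) / (50886.9 − 17100) = 17100 × 50751.9 / 33786.9 ≈ 25686 mm.
Depth of field = Df − Dn = 25686 − 12816 ≈ 12870 mm ≈ 12.9 m.

12.9 m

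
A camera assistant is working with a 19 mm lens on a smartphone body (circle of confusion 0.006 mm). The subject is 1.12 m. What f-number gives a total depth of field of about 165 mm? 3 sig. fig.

f/4

Write h = H − f = f²/(N·c). The thin-lens limits are Dn = s·h/(h + (s−f)) and Df = s·h/(h − (s−f)), so DoF = Df − Dn = 2·s·(s−f)·h / (h² − (s−f)²).
That is a quadratic in h: DoF·h² − 2·s·(s−f)·h − DoF·(s−f)² = 0 ⇒ h = (s−f)·(s + √(s² + DoF²)) / DoF = 1101 × (1120 + √(1120² + 165²)) / 165 = 1101 × (1120 + 1132.09) / 165 ≈ 15028 mm.
Then N = f²/(c·h) = 19² / (0.006 × 15028) = 361 / 90.165 ≈ 4.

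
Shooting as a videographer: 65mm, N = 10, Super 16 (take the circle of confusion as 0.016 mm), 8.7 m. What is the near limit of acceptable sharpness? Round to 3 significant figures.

6.56 m

Hyperfocal distance H = f²/(N·c) + f = 65²/(10 × 0.016) + 65 = 4225/0.16 + 65 ≈ 26471.2 mm ≈ 26.47 m.
Near limit Dn = s·(H − f)/(H + s − 2f) = 8700 × (26471.2 − 65) / (26471.2 + 8700 − 2 × 65) = 8700 × 26406.2 / 35041.2 ≈ 6556.1 mm ≈ 6.56 m.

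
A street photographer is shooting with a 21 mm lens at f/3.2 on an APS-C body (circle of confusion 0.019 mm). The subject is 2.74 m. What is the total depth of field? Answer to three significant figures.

Hyperfocal distance H = f²/(N·c) + f = 21²/(3.2 × 0.019) + 21 = 441/0.0608 + 21 ≈ 7274.3 mm ≈ 7.274 m.
Near limit Dn = s·(H − f)/(H + s − 2f) = 2740 × (7274.3 − 21) / (7274.3 + 2740 − 2 × 21) = 2740 × 7253.3 / 9972.3 ≈ 1992.9 mm.
Far limit Df = s·(H − f)/(H − s) = 2740 × (7274.3 − 21) / (7274.3 − 2740) = 2740 × 7253.3 / 4534.3 ≈ 4383.0 mm.
Depth of field = Df − Dn = 4383.0 − 1992.9 ≈ 2390.1 mm ≈ 2.39 m.

2.39 m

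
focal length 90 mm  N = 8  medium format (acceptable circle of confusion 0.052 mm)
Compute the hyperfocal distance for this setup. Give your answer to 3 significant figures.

Hyperfocal distance H = f²/(N·c) + f = 90²/(8 × 0.052) + 90 = 8100/0.416 + 90 ≈ 19561.2 mm ≈ 19.6 m.

19.6 m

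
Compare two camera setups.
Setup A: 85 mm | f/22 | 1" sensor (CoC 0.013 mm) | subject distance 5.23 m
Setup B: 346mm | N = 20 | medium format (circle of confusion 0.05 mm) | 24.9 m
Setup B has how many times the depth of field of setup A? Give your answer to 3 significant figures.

4.80

Setup A: H = 85²/(22×0.013) + 85 ≈ 25347.2 mm; DoF = Df − Dn = 6567.6 − 4345.1 ≈ 2222.5 mm.
Setup B: H = 346²/(20×0.05) + 346 ≈ 120062.0 mm; DoF = Df − Dn = 31325 − 20662 ≈ 10663 mm.
Ratio = 10663 / 2222.5 ≈ 4.80.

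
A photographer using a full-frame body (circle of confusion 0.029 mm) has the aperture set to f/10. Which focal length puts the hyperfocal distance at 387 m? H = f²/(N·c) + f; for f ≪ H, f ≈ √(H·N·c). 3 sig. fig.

335 mm

From H = f²/(N·c) + f, with f ≪ H: f ≈ √(H·N·c) = √(387000 × 10 × 0.029) = √112230 ≈ 335.0 mm.
The +f correction barely moves this — solving exactly, f² + N·c·f − N·c·H = 0 ⇒ f = (−N·c + √((N·c)² + 4·N·c·H))/2 = (−0.29 + √448920)/2 ≈ 334.86 mm, so f ≈ 335 mm.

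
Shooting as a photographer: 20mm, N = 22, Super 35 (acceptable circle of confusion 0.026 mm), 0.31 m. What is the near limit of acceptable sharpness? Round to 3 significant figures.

219 mm

Hyperfocal distance H = f²/(N·c) + f = 20²/(22 × 0.026) + 20 = 400/0.572 + 20 ≈ 719.3 mm ≈ 0.719 m.
Near limit Dn = s·(H − f)/(H + s − 2f) = 310 × (719.3 − 20) / (719.3 + 310 − 2 × 20) = 310 × 699.3 / 989.3 ≈ 219.13 mm.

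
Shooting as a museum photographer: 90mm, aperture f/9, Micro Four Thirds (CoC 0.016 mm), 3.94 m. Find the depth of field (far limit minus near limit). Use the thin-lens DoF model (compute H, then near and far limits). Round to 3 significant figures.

0.542 m

Hyperfocal distance H = f²/(N·c) + f = 90²/(9 × 0.016) + 90 = 8100/0.144 + 90 ≈ 56340.0 mm ≈ 56.34 m.
Near limit Dn = s·(H − f)/(H + s − 2f) = 3940 × (56340.0 − 90) / (56340.0 + 3940 − 2 × 90) = 3940 × 56250.0 / 60100.0 ≈ 3687.60 mm.
Far limit Df = s·(H − f)/(H − s) = 3940 × (56340.0 − 90) / (56340.0 − 3940) = 3940 × 56250.0 / 52400.0 ≈ 4229.48 mm.
Depth of field = Df − Dn = 4229.48 − 3687.60 ≈ 541.88 mm ≈ 0.542 m.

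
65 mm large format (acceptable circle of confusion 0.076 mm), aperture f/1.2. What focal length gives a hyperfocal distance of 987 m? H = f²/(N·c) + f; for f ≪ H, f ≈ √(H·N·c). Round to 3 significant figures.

300 mm

From H = f²/(N·c) + f, with f ≪ H: f ≈ √(H·N·c) = √(987000 × 1.2 × 0.076) = √90014 ≈ 300.0 mm.
The +f correction barely moves this — solving exactly, f² + N·c·f − N·c·H = 0 ⇒ f = (−N·c + √((N·c)² + 4·N·c·H))/2 = (−0.0912 + √360058)/2 ≈ 299.98 mm, so f ≈ 300 mm.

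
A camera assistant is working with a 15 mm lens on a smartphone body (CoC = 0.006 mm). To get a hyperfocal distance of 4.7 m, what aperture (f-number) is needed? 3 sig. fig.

f/8

Rearrange H = f²/(N·c) + f for N: N = f² / ((H − f)·c).
N = 15² / ((4700 − 15) × 0.006) = 225 / 28.11 ≈ 8.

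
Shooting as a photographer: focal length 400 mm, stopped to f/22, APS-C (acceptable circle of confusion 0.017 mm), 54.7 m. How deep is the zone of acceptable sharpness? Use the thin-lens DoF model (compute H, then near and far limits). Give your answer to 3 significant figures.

Hyperfocal distance H = f²/(N·c) + f = 400²/(22 × 0.017) + 400 = 160000/0.374 + 400 ≈ 428207.5 mm ≈ 428.2 m.
Near limit Dn = s·(H − f)/(H + s − 2f) = 54700 × (428207.5 − 400) / (428207.5 + 54700 − 2 × 400) = 54700 × 427807.5 / 482107.5 ≈ 48539 mm.
Far limit Df = s·(H − f)/(H − s) = 54700 × (428207.5 − 400) / (428207.5 − 54700) = 54700 × 427807.5 / 373507.5 ≈ 62652 mm.
Depth of field = Df − Dn = 62652 − 48539 ≈ 14113 mm ≈ 14.1 m.

14.1 m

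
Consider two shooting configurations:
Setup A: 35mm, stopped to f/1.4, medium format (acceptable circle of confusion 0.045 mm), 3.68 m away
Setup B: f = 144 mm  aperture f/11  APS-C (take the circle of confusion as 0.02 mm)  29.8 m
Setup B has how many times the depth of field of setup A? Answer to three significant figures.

Setup A: H = 35²/(1.4×0.045) + 35 ≈ 19479.4 mm; DoF = Df − Dn = 4529.0 − 3099.1 ≈ 1429.9 mm.
Setup B: H = 144²/(11×0.02) + 144 ≈ 94398.5 mm; DoF = Df − Dn = 43481 − 22668 ≈ 20813 mm.
Ratio = 20813 / 1429.9 ≈ 14.6.

14.6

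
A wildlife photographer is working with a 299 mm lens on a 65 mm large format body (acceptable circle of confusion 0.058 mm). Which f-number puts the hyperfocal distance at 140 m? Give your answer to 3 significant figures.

Rearrange H = f²/(N·c) + f for N: N = f² / ((H − f)·c).
N = 299² / ((140000 − 299) × 0.058) = 89401 / 8103 ≈ 11.

f/11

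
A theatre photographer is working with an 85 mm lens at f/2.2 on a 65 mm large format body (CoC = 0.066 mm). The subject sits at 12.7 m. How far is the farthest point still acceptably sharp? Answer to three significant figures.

17.0 m

Hyperfocal distance H = f²/(N·c) + f = 85²/(2.2 × 0.066) + 85 = 7225/0.1452 + 85 ≈ 49844.0 mm ≈ 49.84 m.
Far limit Df = s·(H − f)/(H − s) = 12700 × (49844.0 − 85) / (49844.0 − 12700) = 12700 × 49759.0 / 37144.0 ≈ 17013 mm ≈ 17.0 m.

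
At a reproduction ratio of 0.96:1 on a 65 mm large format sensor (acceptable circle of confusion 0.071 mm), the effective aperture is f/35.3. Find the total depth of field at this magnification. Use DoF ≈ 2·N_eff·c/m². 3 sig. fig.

At magnification m, DoF ≈ 2·N_eff·c/m² = 2 × 35.3 × 0.071 / 0.96² = 5.013 / 0.9216 ≈ 5.44 mm.

5.44 mm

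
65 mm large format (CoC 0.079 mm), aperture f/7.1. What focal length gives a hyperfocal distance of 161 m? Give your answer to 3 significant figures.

300 mm

From H = f²/(N·c) + f, with f ≪ H: f ≈ √(H·N·c) = √(161000 × 7.1 × 0.079) = √90305 ≈ 300.5 mm.
Exact: f² + N·c·f − N·c·H = 0 ⇒ f = (−N·c + √((N·c)² + 4·N·c·H))/2 = (−0.5609 + √361220)/2 ≈ 300.23 mm ≈ 300 mm.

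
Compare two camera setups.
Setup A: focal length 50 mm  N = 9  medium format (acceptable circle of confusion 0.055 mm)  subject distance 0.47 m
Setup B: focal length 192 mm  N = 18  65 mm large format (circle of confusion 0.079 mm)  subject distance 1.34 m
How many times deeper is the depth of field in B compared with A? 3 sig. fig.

Setup A: H = 50²/(9×0.055) + 50 ≈ 5100.5 mm; DoF = Df − Dn = 512.630 − 433.916 ≈ 78.714 mm.
Setup B: H = 192²/(18×0.079) + 192 ≈ 26116.1 mm; DoF = Df − Dn = 1402.09 − 1283.18 ≈ 118.91 mm.
Ratio = 118.91 / 78.714 ≈ 1.51.

1.51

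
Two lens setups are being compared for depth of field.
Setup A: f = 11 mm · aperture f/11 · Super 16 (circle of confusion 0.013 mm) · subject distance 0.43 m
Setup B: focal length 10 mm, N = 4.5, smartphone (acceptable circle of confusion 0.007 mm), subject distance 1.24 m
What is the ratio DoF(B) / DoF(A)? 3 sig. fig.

Setup A: H = 11²/(11×0.013) + 11 ≈ 857.2 mm; DoF = Df − Dn = 851.79 − 287.59 ≈ 564.20 mm.
Setup B: H = 10²/(4.5×0.007) + 10 ≈ 3184.6 mm; DoF = Df − Dn = 2024.3 − 893.7 ≈ 1130.6 mm.
Ratio = 1130.6 / 564.20 ≈ 2.00.

2.00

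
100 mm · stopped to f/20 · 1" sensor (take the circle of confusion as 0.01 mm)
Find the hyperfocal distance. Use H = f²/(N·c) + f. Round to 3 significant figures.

Hyperfocal distance H = f²/(N·c) + f = 100²/(20 × 0.01) + 100 = 10000/0.2 + 100 ≈ 50100.0 mm ≈ 50.1 m.

50.1 m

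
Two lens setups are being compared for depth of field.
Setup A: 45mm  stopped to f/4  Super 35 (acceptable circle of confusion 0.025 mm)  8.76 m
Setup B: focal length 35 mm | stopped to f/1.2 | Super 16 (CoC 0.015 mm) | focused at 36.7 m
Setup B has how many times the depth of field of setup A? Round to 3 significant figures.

Setup A: H = 45²/(4×0.025) + 45 ≈ 20295.0 mm; DoF = Df − Dn = 15378.4 − 6124.3 ≈ 9254.1 mm.
Setup B: H = 35²/(1.2×0.015) + 35 ≈ 68090.6 mm; DoF = Df − Dn = 79567 − 23851 ≈ 55716 mm.
Ratio = 55716 / 9254.1 ≈ 6.02.

6.02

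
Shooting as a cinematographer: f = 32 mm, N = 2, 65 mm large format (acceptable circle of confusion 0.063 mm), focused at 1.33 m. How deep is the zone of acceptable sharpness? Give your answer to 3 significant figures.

Hyperfocal distance H = f²/(N·c) + f = 32²/(2 × 0.063) + 32 = 1024/0.126 + 32 ≈ 8159.0 mm ≈ 8.159 m.
Near limit Dn = s·(H − f)/(H + s − 2f) = 1330 × (8159.0 − 32) / (8159.0 + 1330 − 2 × 32) = 1330 × 8127.0 / 9425.0 ≈ 1146.83 mm.
Far limit Df = s·(H − f)/(H − s) = 1330 × (8159.0 − 32) / (8159.0 − 1330) = 1330 × 8127.0 / 6829.0 ≈ 1582.80 mm.
Depth of field = Df − Dn = 1582.80 − 1146.83 ≈ 435.97 mm.

436 mm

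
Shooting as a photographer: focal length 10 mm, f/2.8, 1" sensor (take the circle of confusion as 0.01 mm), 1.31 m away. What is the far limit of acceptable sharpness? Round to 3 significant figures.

2.06 m

Hyperfocal distance H = f²/(N·c) + f = 10²/(2.8 × 0.01) + 10 = 100/0.028 + 10 ≈ 3581.4 mm ≈ 3.581 m.
Far limit Df = s·(H − f)/(H − s) = 1310 × (3581.4 − 10) / (3581.4 − 1310) = 1310 × 3571.4 / 2271.4 ≈ 2059.7 mm ≈ 2.06 m.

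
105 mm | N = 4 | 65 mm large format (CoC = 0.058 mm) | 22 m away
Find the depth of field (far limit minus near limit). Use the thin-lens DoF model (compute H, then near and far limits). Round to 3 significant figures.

25.7 m

Hyperfocal distance H = f²/(N·c) + f = 105²/(4 × 0.058) + 105 = 11025/0.232 + 105 ≈ 47626.6 mm ≈ 47.63 m.
Near limit Dn = s·(H − f)/(H + s − 2f) = 22000 × (47626.6 − 105) / (47626.6 + 22000 − 2 × 105) = 22000 × 47521.6 / 69416.6 ≈ 15061 mm.
Far limit Df = s·(H − f)/(H − s) = 22000 × (47626.6 − 105) / (47626.6 − 22000) = 22000 × 47521.6 / 25626.6 ≈ 40797 mm.
Depth of field = Df − Dn = 40797 − 15061 ≈ 25736 mm ≈ 25.7 m.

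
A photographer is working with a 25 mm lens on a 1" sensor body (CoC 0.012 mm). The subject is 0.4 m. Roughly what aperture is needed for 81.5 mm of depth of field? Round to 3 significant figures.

Write h = H − f = f²/(N·c). The thin-lens limits are Dn = s·h/(h + (s−f)) and Df = s·h/(h − (s−f)), so DoF = Df − Dn = 2·s·(s−f)·h / (h² − (s−f)²).
That is a quadratic in h: DoF·h² − 2·s·(s−f)·h − DoF·(s−f)² = 0 ⇒ h = (s−f)·(s + √(s² + DoF²)) / DoF = 375 × (400 + √(400² + 81.5²)) / 81.5 = 375 × (400 + 408.218) / 81.5 ≈ 3718.8 mm.
Then N = f²/(c·h) = 25² / (0.012 × 3718.8) = 625 / 44.626 ≈ 14.

f/14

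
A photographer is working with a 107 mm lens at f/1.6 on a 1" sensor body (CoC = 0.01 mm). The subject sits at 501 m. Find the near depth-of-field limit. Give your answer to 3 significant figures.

295 m

Hyperfocal distance H = f²/(N·c) + f = 107²/(1.6 × 0.01) + 107 = 11449/0.016 + 107 ≈ 715669.5 mm ≈ 715.7 m.
Near limit Dn = s·(H − f)/(H + s − 2f) = 501000 × (715669.5 − 107) / (715669.5 + 501000 − 2 × 107) = 501000 × 715562.5 / 1216455.5 ≈ 294706 mm ≈ 295 m.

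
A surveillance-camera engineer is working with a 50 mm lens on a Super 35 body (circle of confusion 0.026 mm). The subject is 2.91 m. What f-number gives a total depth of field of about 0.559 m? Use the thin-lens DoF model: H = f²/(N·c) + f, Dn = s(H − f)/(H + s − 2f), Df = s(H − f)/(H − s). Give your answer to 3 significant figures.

f/3.20

Write h = H − f = f²/(N·c). The thin-lens limits are Dn = s·h/(h + (s−f)) and Df = s·h/(h − (s−f)), so DoF = Df − Dn = 2·s·(s−f)·h / (h² − (s−f)²).
That is a quadratic in h: DoF·h² − 2·s·(s−f)·h − DoF·(s−f)² = 0 ⇒ h = (s−f)·(s + √(s² + DoF²)) / DoF = 2860 × (2910 + √(2910² + 559²)) / 559 = 2860 × (2910 + 2963.20) / 559 ≈ 30049 mm.
Then N = f²/(c·h) = 50² / (0.026 × 30049) = 2500 / 781.27 ≈ 3.20.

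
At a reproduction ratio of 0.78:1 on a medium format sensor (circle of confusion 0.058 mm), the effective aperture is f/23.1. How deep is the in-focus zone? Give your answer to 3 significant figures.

At magnification m, DoF ≈ 2·N_eff·c/m² = 2 × 23.1 × 0.058 / 0.78² = 2.68 / 0.6084 ≈ 4.4 mm.

4.40 mm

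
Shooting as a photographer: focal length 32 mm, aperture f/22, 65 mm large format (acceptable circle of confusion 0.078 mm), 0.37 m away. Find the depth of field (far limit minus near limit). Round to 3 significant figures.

Hyperfocal distance H = f²/(N·c) + f = 32²/(22 × 0.078) + 32 = 1024/1.716 + 32 ≈ 628.7 mm ≈ 0.629 m.
Near limit Dn = s·(H − f)/(H + s − 2f) = 370 × (628.7 − 32) / (628.7 + 370 − 2 × 32) = 370 × 596.7 / 934.7 ≈ 236.21 mm.
Far limit Df = s·(H − f)/(H − s) = 370 × (628.7 − 32) / (628.7 − 370) = 370 × 596.7 / 258.7 ≈ 853.35 mm.
Depth of field = Df − Dn = 853.35 − 236.21 ≈ 617.14 mm ≈ 0.617 m.

0.617 m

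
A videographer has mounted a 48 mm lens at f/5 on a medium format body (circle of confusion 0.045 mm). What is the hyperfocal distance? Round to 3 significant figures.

Hyperfocal distance H = f²/(N·c) + f = 48²/(5 × 0.045) + 48 = 2304/0.225 + 48 ≈ 10288.0 mm ≈ 10.3 m.

10.3 m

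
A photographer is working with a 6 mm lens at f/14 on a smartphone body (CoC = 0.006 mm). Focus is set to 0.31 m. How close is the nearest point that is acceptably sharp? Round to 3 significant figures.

Hyperfocal distance H = f²/(N·c) + f = 6²/(14 × 0.006) + 6 = 36/0.084 + 6 ≈ 434.6 mm ≈ 0.435 m.
Near limit Dn = s·(H − f)/(H + s − 2f) = 310 × (434.6 − 6) / (434.6 + 310 − 2 × 6) = 310 × 428.6 / 732.6 ≈ 181.36 mm.

181 mm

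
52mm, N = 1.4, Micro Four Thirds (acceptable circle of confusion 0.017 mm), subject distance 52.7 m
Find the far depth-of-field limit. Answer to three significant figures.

Hyperfocal distance H = f²/(N·c) + f = 52²/(1.4 × 0.017) + 52 = 2704/0.0238 + 52 ≈ 113665.4 mm ≈ 113.7 m.
Far limit Df = s·(H − f)/(H − s) = 52700 × (113665.4 − 52) / (113665.4 − 52700) = 52700 × 113613.4 / 60965.4 ≈ 98210 mm ≈ 98.2 m.

98.2 m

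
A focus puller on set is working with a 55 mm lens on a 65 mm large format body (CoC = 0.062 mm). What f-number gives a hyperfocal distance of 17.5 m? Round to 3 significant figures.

Rearrange H = f²/(N·c) + f for N: N = f² / ((H − f)·c).
N = 55² / ((17500 − 55) × 0.062) = 3025 / 1082 ≈ 2.80.

f/2.80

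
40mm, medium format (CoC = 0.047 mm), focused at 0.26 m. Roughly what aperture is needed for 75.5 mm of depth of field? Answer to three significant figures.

Write h = H − f = f²/(N·c). The thin-lens limits are Dn = s·h/(h + (s−f)) and Df = s·h/(h − (s−f)), so DoF = Df − Dn = 2·s·(s−f)·h / (h² − (s−f)²).
That is a quadratic in h: DoF·h² − 2·s·(s−f)·h − DoF·(s−f)² = 0 ⇒ h = (s−f)·(s + √(s² + DoF²)) / DoF = 220 × (260 + √(260² + 75.5²)) / 75.5 = 220 × (260 + 270.740) / 75.5 ≈ 1546.5 mm.
Then N = f²/(c·h) = 40² / (0.047 × 1546.5) = 1600 / 72.687 ≈ 22.

f/22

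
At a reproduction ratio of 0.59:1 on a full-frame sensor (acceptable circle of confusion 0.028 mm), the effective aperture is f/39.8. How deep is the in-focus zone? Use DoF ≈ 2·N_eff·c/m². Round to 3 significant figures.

At magnification m, DoF ≈ 2·N_eff·c/m² = 2 × 39.8 × 0.028 / 0.59² = 2.229 / 0.3481 ≈ 6.4 mm.

6.40 mm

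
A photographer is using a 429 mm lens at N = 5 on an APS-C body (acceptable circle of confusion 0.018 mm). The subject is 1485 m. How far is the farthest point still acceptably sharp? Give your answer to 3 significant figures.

5420 m

Hyperfocal distance H = f²/(N·c) + f = 429²/(5 × 0.018) + 429 = 184041/0.09 + 429 ≈ 2045329.0 mm ≈ 2045 m.
Far limit Df = s·(H − f)/(H − s) = 1485000 × (2045329.0 − 429) / (2045329.0 − 1485000) = 1485000 × 2044900.0 / 560329.0 ≈ 5419453 mm ≈ 5420 m.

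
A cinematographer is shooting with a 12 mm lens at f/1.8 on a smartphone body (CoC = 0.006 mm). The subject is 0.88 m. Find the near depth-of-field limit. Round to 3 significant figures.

0.826 m

Hyperfocal distance H = f²/(N·c) + f = 12²/(1.8 × 0.006) + 12 = 144/0.0108 + 12 ≈ 13345.3 mm ≈ 13.35 m.
Near limit Dn = s·(H − f)/(H + s − 2f) = 880 × (13345.3 − 12) / (13345.3 + 880 − 2 × 12) = 880 × 13333.3 / 14201.3 ≈ 826.21 mm ≈ 0.826 m.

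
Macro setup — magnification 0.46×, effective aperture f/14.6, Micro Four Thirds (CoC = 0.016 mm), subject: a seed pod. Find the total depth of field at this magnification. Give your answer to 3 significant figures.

2.21 mm

At magnification m, DoF ≈ 2·N_eff·c/m² = 2 × 14.6 × 0.016 / 0.46² = 0.4672 / 0.2116 ≈ 2.21 mm.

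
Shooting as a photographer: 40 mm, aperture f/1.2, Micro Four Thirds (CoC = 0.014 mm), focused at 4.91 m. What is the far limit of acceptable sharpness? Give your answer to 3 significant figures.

5.17 m

Hyperfocal distance H = f²/(N·c) + f = 40²/(1.2 × 0.014) + 40 = 1600/0.0168 + 40 ≈ 95278.1 mm ≈ 95.28 m.
Far limit Df = s·(H − f)/(H − s) = 4910 × (95278.1 − 40) / (95278.1 − 4910) = 4910 × 95238.1 / 90368.1 ≈ 5174.6 mm ≈ 5.17 m.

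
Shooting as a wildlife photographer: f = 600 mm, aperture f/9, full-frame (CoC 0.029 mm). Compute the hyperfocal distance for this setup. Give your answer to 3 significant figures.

Hyperfocal distance H = f²/(N·c) + f = 600²/(9 × 0.029) + 600 = 360000/0.261 + 600 ≈ 1379910.3 mm ≈ 1380 m.

1380 m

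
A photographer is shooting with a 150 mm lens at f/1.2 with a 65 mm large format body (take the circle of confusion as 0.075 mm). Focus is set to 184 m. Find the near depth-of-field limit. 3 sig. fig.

106 m

Hyperfocal distance H = f²/(N·c) + f = 150²/(1.2 × 0.075) + 150 = 22500/0.09 + 150 ≈ 250150.0 mm ≈ 250.2 m.
Near limit Dn = s·(H − f)/(H + s − 2f) = 184000 × (250150.0 − 150) / (250150.0 + 184000 − 2 × 150) = 184000 × 250000.0 / 433850.0 ≈ 106027 mm ≈ 106 m.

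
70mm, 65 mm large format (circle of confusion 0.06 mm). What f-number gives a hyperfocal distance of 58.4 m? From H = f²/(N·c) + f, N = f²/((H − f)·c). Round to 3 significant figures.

f/1.40

Rearrange H = f²/(N·c) + f for N: N = f² / ((H − f)·c).
N = 70² / ((58400 − 70) × 0.06) = 4900 / 3500 ≈ 1.40.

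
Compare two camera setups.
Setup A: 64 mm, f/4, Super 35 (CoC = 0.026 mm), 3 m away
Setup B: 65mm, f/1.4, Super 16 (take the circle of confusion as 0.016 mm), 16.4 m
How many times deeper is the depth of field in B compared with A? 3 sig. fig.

Setup A: H = 64²/(4×0.026) + 64 ≈ 39448.6 mm; DoF = Df − Dn = 3241.66 − 2791.87 ≈ 449.79 mm.
Setup B: H = 65²/(1.4×0.016) + 65 ≈ 188681.1 mm; DoF = Df − Dn = 17955.0 − 15092.9 ≈ 2862.1 mm.
Ratio = 2862.1 / 449.79 ≈ 6.36.

6.36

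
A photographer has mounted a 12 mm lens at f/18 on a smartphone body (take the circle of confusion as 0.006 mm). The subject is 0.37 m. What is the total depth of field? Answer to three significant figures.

214 mm

Hyperfocal distance H = f²/(N·c) + f = 12²/(18 × 0.006) + 12 = 144/0.108 + 12 ≈ 1345.3 mm ≈ 1.345 m.
Near limit Dn = s·(H − f)/(H + s − 2f) = 370 × (1345.3 − 12) / (1345.3 + 370 − 2 × 12) = 370 × 1333.3 / 1691.3 ≈ 291.68 mm.
Far limit Df = s·(H − f)/(H − s) = 370 × (1345.3 − 12) / (1345.3 − 370) = 370 × 1333.3 / 975.3 ≈ 505.81 mm.
Depth of field = Df − Dn = 505.81 − 291.68 ≈ 214.13 mm.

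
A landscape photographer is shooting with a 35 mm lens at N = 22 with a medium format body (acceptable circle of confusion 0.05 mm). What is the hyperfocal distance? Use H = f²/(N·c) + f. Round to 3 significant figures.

Hyperfocal distance H = f²/(N·c) + f = 35²/(22 × 0.05) + 35 = 1225/1.1 + 35 ≈ 1148.6 mm ≈ 1.15 m.

1.15 m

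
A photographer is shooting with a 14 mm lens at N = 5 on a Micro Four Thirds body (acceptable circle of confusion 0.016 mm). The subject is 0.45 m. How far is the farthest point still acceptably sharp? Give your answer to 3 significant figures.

0.547 m

Hyperfocal distance H = f²/(N·c) + f = 14²/(5 × 0.016) + 14 = 196/0.08 + 14 ≈ 2464.0 mm ≈ 2.464 m.
Far limit Df = s·(H − f)/(H − s) = 450 × (2464.0 − 14) / (2464.0 − 450) = 450 × 2450.0 / 2014.0 ≈ 547.42 mm ≈ 0.547 m.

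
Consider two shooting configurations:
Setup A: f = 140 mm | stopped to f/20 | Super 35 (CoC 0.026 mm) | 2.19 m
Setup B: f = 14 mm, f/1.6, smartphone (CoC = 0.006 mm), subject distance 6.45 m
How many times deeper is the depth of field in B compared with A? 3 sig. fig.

18.9

Setup A: H = 140²/(20×0.026) + 140 ≈ 37832.3 mm; DoF = Df − Dn = 2315.96 − 2077.03 ≈ 238.93 mm.
Setup B: H = 14²/(1.6×0.006) + 14 ≈ 20430.7 mm; DoF = Df − Dn = 9419.3 − 4904.1 ≈ 4515.2 mm.
Ratio = 4515.2 / 238.93 ≈ 18.9.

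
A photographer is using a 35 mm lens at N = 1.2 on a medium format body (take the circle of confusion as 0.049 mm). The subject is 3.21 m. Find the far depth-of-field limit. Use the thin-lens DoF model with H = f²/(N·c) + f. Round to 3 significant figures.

3.79 m

Hyperfocal distance H = f²/(N·c) + f = 35²/(1.2 × 0.049) + 35 = 1225/0.0588 + 35 ≈ 20868.3 mm ≈ 20.87 m.
Far limit Df = s·(H − f)/(H − s) = 3210 × (20868.3 − 35) / (20868.3 − 3210) = 3210 × 20833.3 / 17658.3 ≈ 3787.2 mm ≈ 3.79 m.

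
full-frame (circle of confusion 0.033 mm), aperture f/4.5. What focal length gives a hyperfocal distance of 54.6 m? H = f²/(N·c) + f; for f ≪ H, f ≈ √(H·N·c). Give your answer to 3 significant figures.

From H = f²/(N·c) + f, with f ≪ H: f ≈ √(H·N·c) = √(54600 × 4.5 × 0.033) = √8108.1 ≈ 90.04 mm.
The +f correction barely moves this — solving exactly, f² + N·c·f − N·c·H = 0 ⇒ f = (−N·c + √((N·c)² + 4·N·c·H))/2 = (−0.1485 + √32432)/2 ≈ 89.971 mm, so f ≈ 90.0 mm.

90.0 mm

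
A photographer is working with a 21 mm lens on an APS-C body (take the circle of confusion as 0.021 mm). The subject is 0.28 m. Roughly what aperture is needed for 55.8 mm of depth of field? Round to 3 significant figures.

Write h = H − f = f²/(N·c). The thin-lens limits are Dn = s·h/(h + (s−f)) and Df = s·h/(h − (s−f)), so DoF = Df − Dn = 2·s·(s−f)·h / (h² − (s−f)²).
That is a quadratic in h: DoF·h² − 2·s·(s−f)·h − DoF·(s−f)² = 0 ⇒ h = (s−f)·(s + √(s² + DoF²)) / DoF = 259 × (280 + √(280² + 55.8²)) / 55.8 = 259 × (280 + 285.506) / 55.8 ≈ 2624.8 mm.
Then N = f²/(c·h) = 21² / (0.021 × 2624.8) = 441 / 55.122 ≈ 8.

f/8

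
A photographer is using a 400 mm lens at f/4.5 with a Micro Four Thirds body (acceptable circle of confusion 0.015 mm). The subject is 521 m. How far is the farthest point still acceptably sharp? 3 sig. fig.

668 m

Hyperfocal distance H = f²/(N·c) + f = 400²/(4.5 × 0.015) + 400 = 160000/0.0675 + 400 ≈ 2370770.4 mm ≈ 2371 m.
Far limit Df = s·(H − f)/(H − s) = 521000 × (2370770.4 − 400) / (2370770.4 − 521000) = 521000 × 2370370.4 / 1849770.4 ≈ 667630 mm ≈ 668 m.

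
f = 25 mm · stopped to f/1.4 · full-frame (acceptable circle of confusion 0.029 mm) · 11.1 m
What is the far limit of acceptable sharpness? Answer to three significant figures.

Hyperfocal distance H = f²/(N·c) + f = 25²/(1.4 × 0.029) + 25 = 625/0.0406 + 25 ≈ 15419.1 mm ≈ 15.42 m.
Far limit Df = s·(H − f)/(H − s) = 11100 × (15419.1 − 25) / (15419.1 − 11100) = 11100 × 15394.1 / 4319.1 ≈ 39563 mm ≈ 39.6 m.

39.6 m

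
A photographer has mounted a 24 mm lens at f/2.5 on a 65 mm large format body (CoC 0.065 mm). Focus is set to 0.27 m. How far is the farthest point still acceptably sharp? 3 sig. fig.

290 mm

Hyperfocal distance H = f²/(N·c) + f = 24²/(2.5 × 0.065) + 24 = 576/0.1625 + 24 ≈ 3568.6 mm ≈ 3.569 m.
Far limit Df = s·(H − f)/(H − s) = 270 × (3568.6 − 24) / (3568.6 − 270) = 270 × 3544.6 / 3298.6 ≈ 290.14 mm.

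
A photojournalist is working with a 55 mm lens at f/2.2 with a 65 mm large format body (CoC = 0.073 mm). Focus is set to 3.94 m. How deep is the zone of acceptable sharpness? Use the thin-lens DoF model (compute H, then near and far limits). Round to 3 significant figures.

Hyperfocal distance H = f²/(N·c) + f = 55²/(2.2 × 0.073) + 55 = 3025/0.1606 + 55 ≈ 18890.6 mm ≈ 18.89 m.
Near limit Dn = s·(H − f)/(H + s − 2f) = 3940 × (18890.6 − 55) / (18890.6 + 3940 − 2 × 55) = 3940 × 18835.6 / 22720.6 ≈ 3266.3 mm.
Far limit Df = s·(H − f)/(H − s) = 3940 × (18890.6 − 55) / (18890.6 − 3940) = 3940 × 18835.6 / 14950.6 ≈ 4963.8 mm.
Depth of field = Df − Dn = 4963.8 − 3266.3 ≈ 1697.5 mm ≈ 1.70 m.

1.70 m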